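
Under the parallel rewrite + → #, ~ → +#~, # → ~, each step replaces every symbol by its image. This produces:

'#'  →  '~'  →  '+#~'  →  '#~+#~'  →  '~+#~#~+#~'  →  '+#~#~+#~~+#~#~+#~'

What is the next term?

#~+#~~+#~#~+#~+#~#~+#~~+#~#~+#~

Applying the rule to each of the 17 symbols of +#~#~+#~~+#~#~+#~ gives the pieces # ~ +#~ ~ +#~ # ~ +#~ +#~ # ~ +#~ ~ +#~ # ~ +#~, which concatenate to the answer.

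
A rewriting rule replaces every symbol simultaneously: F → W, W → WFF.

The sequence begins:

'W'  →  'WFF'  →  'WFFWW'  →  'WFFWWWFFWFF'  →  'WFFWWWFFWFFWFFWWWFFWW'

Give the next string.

WFFWWWFFWFFWFFWWWFFWWWFFWWWFFWFFWFFWWWFFWFF

Replace each of the 21 characters of WFFWWWFFWFFWFFWWWFFWW in place — WFF W W WFF WFF WFF W W WFF W W WFF W W WFF WFF WFF W W WFF WFF — and concatenate.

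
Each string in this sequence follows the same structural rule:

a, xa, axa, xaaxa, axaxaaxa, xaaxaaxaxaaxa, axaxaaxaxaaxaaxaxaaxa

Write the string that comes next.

This is a Fibonacci-style word recurrence s(k) = s(k−2)·s(k−1): e.g. a·xa = axa.
The next term joins xaaxaaxaxaaxa and axaxaaxaxaaxaaxaxaaxa.

xaaxaaxaxaaxaaxaxaaxaxaaxaaxaxaaxa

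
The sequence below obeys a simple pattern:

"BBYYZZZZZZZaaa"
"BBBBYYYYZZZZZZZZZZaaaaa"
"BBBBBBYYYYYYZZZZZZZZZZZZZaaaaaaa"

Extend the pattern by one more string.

Term n consists of 2n-2 B's, followed by 2n-2 Y's, followed by 3n+1 Z's, followed by 2n-1 a's, where the shown terms are n = 2, 3, 4.
Setting n = 5 gives 8, 8, 16, 9 characters in each block.

BBBBBBBBYYYYYYYYZZZZZZZZZZZZZZZZaaaaaaaaa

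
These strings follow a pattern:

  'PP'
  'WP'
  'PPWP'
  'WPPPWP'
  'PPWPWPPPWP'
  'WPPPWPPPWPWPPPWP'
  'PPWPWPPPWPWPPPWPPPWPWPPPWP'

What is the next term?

This is a Fibonacci-style word recurrence s(k) = s(k−2)·s(k−1): e.g. PP·WP = PPWP.
So term 8 is WPPPWPPPWPWPPPWP·PPWPWPPPWPWPPPWPPPWPWPPPWP.

WPPPWPPPWPWPPPWPPPWPWPPPWPWPPPWPPPWPWPPPWP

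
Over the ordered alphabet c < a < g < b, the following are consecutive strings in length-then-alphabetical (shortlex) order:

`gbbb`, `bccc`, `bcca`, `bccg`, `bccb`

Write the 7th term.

Continuing the enumeration 2 steps past bccb: bccb → bcac → (answer).

bcaa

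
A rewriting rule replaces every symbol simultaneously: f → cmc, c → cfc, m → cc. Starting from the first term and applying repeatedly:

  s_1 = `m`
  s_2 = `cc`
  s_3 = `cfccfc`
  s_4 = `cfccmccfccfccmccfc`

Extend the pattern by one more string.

φ(cfccmccfccfccmccfc) expands symbol-by-symbol to cfc cmc cfc cfc cc cfc cfc cmc cfc cfc cmc cfc cfc cc cfc cfc cmc cfc; joining the 18 pieces gives the next term.

cfccmccfccfccccfccfccmccfccfccmccfccfccccfccfccmccfc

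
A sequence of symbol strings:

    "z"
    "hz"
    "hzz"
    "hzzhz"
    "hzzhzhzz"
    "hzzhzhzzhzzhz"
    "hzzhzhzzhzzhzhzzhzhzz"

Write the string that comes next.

From term 3 onward, concatenate the last term with the second-to-last: hz·z = hzz, hzz·hz = hzzhz, …
The next term joins hzzhzhzzhzzhzhzzhzhzz and hzzhzhzzhzzhz.

hzzhzhzzhzzhzhzzhzhzzhzzhzhzzhzzhz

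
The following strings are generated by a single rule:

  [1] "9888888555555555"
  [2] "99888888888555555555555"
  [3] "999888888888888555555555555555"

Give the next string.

9999888888888888888555555555555555555

Reading off run lengths: 9 runs 1, 2, 3; 8 runs 6, 9, 12; 5 runs 9, 12, 15 — each is linear in n, where the shown terms are n = 2, 3, 4.
Setting n = 5 gives 4, 15, 18 characters in each block.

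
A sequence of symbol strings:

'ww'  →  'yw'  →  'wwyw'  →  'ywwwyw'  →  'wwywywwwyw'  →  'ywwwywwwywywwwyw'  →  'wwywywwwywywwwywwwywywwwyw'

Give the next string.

Each term (from the third on) is the two preceding terms concatenated in order: term 3 = ww·yw = wwyw.
Continuing: ywwwywwwywywwwyw · wwywywwwywywwwywwwywywwwyw gives term 8.

ywwwywwwywywwwywwwywywwwywywwwywwwywywwwyw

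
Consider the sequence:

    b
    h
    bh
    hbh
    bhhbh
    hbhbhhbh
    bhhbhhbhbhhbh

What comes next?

Each term (from the third on) is the two preceding terms concatenated in order: term 3 = b·h = bh.
The next term joins hbhbhhbh and bhhbhhbhbhhbh.

hbhbhhbhbhhbhhbhbhhbh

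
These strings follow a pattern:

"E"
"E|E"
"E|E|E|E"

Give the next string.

Every step duplicates the string with '|' between the halves.
So the next term is two copies of E|E|E|E with '|' between the halves.

E|E|E|E|E|E|E|E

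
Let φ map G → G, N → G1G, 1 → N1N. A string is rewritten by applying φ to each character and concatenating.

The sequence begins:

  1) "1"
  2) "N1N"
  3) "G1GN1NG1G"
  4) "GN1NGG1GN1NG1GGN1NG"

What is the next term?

GG1GN1NG1GGGN1NGG1GN1NG1GGN1NGGG1GN1NG1GG

φ(GN1NGG1GN1NG1GGN1NG) expands symbol-by-symbol to G G1G N1N G1G G G N1N G G1G N1N G1G G N1N G G G1G N1N G1G G; joining the 19 pieces gives the next term.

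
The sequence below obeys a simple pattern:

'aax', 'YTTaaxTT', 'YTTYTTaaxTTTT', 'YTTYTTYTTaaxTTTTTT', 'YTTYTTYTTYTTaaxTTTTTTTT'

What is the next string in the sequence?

s(k+1) = YTT·s(k)·TT, so each term gains YTT as a prefix and TT as a suffix.
Applying this once more to YTTYTTYTTYTTaaxTTTTTTTT:

YTTYTTYTTYTTYTTaaxTTTTTTTTTT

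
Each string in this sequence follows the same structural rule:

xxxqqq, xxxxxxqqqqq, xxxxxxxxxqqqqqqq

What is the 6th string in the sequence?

xxxxxxxxxxxxxxxxxxqqqqqqqqqqqqq

Term n consists of 3n x's, followed by 2n+1 q's (n = 1, 2, …).
Setting n = 6 gives 18, 13 characters in each block.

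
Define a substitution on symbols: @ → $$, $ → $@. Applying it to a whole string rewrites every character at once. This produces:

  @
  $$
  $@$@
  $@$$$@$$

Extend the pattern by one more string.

$@$$$@$@$@$$$@$@

Rewriting each symbol of $@$$$@$$: $→$@, @→$$, $→$@, $→$@, $→$@, @→$$, $→$@, $→$@, which concatenates to $@ $$ $@ $@ $@ $$ $@ $@.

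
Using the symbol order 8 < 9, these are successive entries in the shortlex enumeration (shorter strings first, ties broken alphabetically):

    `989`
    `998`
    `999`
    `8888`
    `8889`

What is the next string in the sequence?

8898

Treat 8889 as a base-2 numeral over the given alphabet and add one, carrying through any trailing 9's.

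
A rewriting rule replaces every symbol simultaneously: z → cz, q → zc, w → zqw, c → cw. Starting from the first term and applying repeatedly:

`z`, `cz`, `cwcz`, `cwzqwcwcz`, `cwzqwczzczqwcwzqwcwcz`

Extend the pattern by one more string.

Rewriting the 21 symbols of cwzqwczzczqwcwzqwcwcz one by one yields cw zqw cz zc zqw cw cz cz cw cz zc zqw cw zqw cz zc zqw cw zqw cw cz; concatenated:

cwzqwczzczqwcwczczcwczzczqwcwzqwczzczqwcwzqwcwcz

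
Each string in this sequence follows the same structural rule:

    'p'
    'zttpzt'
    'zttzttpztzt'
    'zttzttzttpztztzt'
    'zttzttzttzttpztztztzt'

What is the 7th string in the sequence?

zttzttzttzttzttzttpztztztztztzt

Every step adds ztt to the front and zt to the end of the previous string.
From zttzttzttzttpztztztzt, 2 further steps: zttzttzttzttpztztztzt → zttzttzttzttzttpztztztztzt → (answer).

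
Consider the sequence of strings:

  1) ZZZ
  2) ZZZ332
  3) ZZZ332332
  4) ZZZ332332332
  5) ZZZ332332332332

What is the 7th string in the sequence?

The strings grow by a fixed suffix 332 each time.
From ZZZ332332332332, 2 further steps: ZZZ332332332332 → ZZZ332332332332332 → (answer).

ZZZ332332332332332332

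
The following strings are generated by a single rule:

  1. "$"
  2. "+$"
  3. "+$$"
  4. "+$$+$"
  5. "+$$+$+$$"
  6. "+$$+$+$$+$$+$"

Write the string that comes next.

Each term (from the third on) is the previous term followed by the one before it: term 3 = +$·$ = +$$.
The next term joins +$$+$+$$+$$+$ and +$$+$+$$.

+$$+$+$$+$$+$+$$+$+$$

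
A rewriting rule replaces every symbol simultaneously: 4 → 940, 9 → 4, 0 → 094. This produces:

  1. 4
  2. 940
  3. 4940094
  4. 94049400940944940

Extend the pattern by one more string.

Applying the rule to each of the 17 symbols of 94049400940944940 gives the pieces 4 940 094 940 4 940 094 094 4 940 094 4 940 940 4 940 094, which concatenate to the answer.

49400949404940094094494009449409404940094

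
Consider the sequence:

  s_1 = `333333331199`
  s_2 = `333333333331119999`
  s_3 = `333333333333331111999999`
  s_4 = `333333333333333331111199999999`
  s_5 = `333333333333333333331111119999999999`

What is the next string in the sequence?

333333333333333333333331111111999999999999

The n-th term is 3n+2 3's then n 1's then 2n-2 9's, where the shown terms are n = 2, 3, 4, 5, 6.
At n = 7 the blocks have lengths 23, 7, 12.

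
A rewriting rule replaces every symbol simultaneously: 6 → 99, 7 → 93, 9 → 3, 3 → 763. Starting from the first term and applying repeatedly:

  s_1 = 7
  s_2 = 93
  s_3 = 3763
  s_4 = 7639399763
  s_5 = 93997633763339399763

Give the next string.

Rewriting the 20 symbols of 93997633763339399763 one by one yields 3 763 3 3 93 99 763 763 93 99 763 763 763 3 763 3 3 93 99 763; concatenated:

376333939976376393997637637633763339399763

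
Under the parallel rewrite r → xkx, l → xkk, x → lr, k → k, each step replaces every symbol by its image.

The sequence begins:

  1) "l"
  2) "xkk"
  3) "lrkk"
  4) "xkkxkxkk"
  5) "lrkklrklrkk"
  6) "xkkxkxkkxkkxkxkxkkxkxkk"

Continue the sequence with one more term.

lrkklrklrkklrkklrklrklrkklrklrkk

φ(xkkxkxkkxkkxkxkxkkxkxkk) expands symbol-by-symbol to lr k k lr k lr k k lr k k lr k lr k lr k k lr k lr k k; joining the 23 pieces gives the next term.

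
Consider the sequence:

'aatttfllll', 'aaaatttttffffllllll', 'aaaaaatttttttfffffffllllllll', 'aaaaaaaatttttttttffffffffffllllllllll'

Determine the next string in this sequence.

Reading off run lengths: a runs 2, 4, 6, 8; t runs 3, 5, 7, 9; f runs 1, 4, 7, 10; l runs 4, 6, 8, 10 — each is linear in n (n = 1, 2, …).
At n = 5 the blocks have lengths 10, 11, 13, 12.

aaaaaaaaaatttttttttttfffffffffffffllllllllllll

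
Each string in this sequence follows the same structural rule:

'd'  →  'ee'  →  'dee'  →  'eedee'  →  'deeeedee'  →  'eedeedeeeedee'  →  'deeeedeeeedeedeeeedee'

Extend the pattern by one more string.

eedeedeeeedeedeeeedeeeedeedeeeedee

From term 3 onward, concatenate the second-to-last term with the last: d·ee = dee, ee·dee = eedee, …
So term 8 is eedeedeeeedee·deeeedeeeedeedeeeedee.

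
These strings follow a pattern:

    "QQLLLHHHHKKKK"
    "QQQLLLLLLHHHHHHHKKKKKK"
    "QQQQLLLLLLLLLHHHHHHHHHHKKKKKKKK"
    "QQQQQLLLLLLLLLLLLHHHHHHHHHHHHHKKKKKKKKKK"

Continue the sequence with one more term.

QQQQQQLLLLLLLLLLLLLLLHHHHHHHHHHHHHHHHKKKKKKKKKKKK

The n-th term is n+1 Q's then 3n L's then 3n+1 H's then 2n+2 K's (n = 1, 2, …).
At n = 5 the blocks have lengths 6, 15, 16, 12.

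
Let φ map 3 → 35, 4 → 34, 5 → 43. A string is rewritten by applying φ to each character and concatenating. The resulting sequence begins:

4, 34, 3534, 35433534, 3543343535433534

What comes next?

35433435353435433543343535433534

Replace each of the 16 characters of 3543343535433534 in place — 35 43 34 35 35 34 35 43 35 43 34 35 35 43 35 34 — and concatenate.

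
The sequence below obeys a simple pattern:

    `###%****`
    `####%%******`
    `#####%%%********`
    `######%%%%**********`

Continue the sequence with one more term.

Each string has the form #^{n+1} %^{n-1} *^{2n}, where the shown terms are n = 2, 3, 4, 5.
Setting n = 6 gives 7, 5, 12 characters in each block.

#######%%%%%************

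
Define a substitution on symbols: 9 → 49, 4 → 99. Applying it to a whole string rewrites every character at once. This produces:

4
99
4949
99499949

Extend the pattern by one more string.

Apply φ to 99499949 symbol by symbol: 9→49, 9→49, 4→99, 9→49, 9→49, 9→49, 4→99, 9→49; joined: 49 49 99 49 49 49 99 49.

4949994949499949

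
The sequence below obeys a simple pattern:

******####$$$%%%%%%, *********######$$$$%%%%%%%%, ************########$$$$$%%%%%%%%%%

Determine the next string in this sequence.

***************##########$$$$$$%%%%%%%%%%%%

Term n consists of 3n *'s, followed by 2n #'s, followed by n+1 $'s, followed by 2n+2 %'s, where the shown terms are n = 2, 3, 4.
Setting n = 5 gives 15, 10, 6, 12 characters in each block.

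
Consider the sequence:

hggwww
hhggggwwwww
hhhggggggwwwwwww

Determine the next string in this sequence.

hhhhggggggggwwwwwwwww

The n-th term is n h's then 2n g's then 2n+1 w's (n = 1, 2, …).
At n = 4 the blocks have lengths 4, 8, 9.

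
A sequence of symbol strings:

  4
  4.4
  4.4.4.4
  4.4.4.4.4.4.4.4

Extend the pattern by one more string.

Each string is two copies of the previous one joined by '.'.
Doubling 4.4.4.4.4.4.4.4 with '.' between the halves:

4.4.4.4.4.4.4.4.4.4.4.4.4.4.4.4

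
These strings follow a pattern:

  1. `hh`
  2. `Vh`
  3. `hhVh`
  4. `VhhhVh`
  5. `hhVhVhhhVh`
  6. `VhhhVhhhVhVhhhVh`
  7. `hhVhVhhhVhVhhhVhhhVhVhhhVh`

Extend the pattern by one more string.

VhhhVhhhVhVhhhVhhhVhVhhhVhVhhhVhhhVhVhhhVh

This is a Fibonacci-style word recurrence s(k) = s(k−2)·s(k−1): e.g. hh·Vh = hhVh.
So term 8 is VhhhVhhhVhVhhhVh·hhVhVhhhVhVhhhVhhhVhVhhhVh.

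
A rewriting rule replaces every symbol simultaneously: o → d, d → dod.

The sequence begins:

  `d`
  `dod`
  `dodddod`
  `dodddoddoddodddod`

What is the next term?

Rewriting the 17 symbols of dodddoddoddodddod one by one yields dod d dod dod dod d dod dod d dod dod d dod dod dod d dod; concatenated:

dodddoddoddodddoddodddoddodddoddoddodddod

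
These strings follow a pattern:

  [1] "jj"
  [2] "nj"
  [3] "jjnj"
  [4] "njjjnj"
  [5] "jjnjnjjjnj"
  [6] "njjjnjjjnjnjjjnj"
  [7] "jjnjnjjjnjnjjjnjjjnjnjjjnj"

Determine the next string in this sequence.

njjjnjjjnjnjjjnjjjnjnjjjnjnjjjnjjjnjnjjjnj

From term 3 onward, concatenate the second-to-last term with the last: jj·nj = jjnj, nj·jjnj = njjjnj, …
Continuing: njjjnjjjnjnjjjnj · jjnjnjjjnjnjjjnjjjnjnjjjnj gives term 8.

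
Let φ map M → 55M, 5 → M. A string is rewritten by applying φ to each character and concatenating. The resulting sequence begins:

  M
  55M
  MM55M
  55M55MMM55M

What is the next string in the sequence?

MM55MMM55M55M55MMM55M

Rewriting each symbol of 55M55MMM55M: 5→M, 5→M, M→55M, 5→M, 5→M, M→55M, M→55M, M→55M, 5→M, 5→M, M→55M, which concatenates to M M 55M M M 55M 55M 55M M M 55M.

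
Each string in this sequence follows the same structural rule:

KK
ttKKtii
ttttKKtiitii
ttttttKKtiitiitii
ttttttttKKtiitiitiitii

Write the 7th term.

ttttttttttttKKtiitiitiitiitiitii

Each term wraps the previous one in tt on the left and tii on the right.
From ttttttttKKtiitiitiitii, 2 further steps: ttttttttKKtiitiitiitii → ttttttttttKKtiitiitiitiitii → (answer).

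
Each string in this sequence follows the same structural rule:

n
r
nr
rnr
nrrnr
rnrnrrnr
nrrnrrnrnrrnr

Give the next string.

rnrnrrnrnrrnrrnrnrrnr

This is a Fibonacci-style word recurrence s(k) = s(k−2)·s(k−1): e.g. n·r = nr.
So term 8 is rnrnrrnr·nrrnrrnrnrrnr.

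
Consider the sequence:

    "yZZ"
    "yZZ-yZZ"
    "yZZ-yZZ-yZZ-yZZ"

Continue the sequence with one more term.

yZZ-yZZ-yZZ-yZZ-yZZ-yZZ-yZZ-yZZ

Every step duplicates the string with '-' between the halves.
One more doubling of yZZ-yZZ-yZZ-yZZ gives the answer.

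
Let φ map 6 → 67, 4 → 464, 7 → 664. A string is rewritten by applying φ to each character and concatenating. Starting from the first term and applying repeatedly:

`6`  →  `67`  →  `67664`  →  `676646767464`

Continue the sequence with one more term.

Apply φ to 676646767464 symbol by symbol: 6→67, 7→664, 6→67, 6→67, 4→464, 6→67, 7→664, 6→67, 7→664, 4→464, 6→67, 4→464; joined: 67 664 67 67 464 67 664 67 664 464 67 464.

676646767464676646766446467464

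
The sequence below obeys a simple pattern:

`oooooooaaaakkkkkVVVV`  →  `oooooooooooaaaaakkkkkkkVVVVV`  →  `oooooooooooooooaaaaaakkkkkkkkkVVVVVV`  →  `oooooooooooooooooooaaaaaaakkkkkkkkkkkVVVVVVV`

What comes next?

oooooooooooooooooooooooaaaaaaaakkkkkkkkkkkkkVVVVVVVV

Reading off run lengths: o runs 7, 11, 15, 19; a runs 4, 5, 6, 7; k runs 5, 7, 9, 11; V runs 4, 5, 6, 7 — each is linear in n (n = 1, 2, …).
Setting n = 5 gives 23, 8, 13, 8 characters in each block.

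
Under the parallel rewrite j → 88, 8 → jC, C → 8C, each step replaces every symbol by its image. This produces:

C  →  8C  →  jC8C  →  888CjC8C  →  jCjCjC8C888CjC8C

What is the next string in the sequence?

Applying the rule to each of the 16 symbols of jCjCjC8C888CjC8C gives the pieces 88 8C 88 8C 88 8C jC 8C jC jC jC 8C 88 8C jC 8C, which concatenate to the answer.

888C888C888CjC8CjCjCjC8C888CjC8C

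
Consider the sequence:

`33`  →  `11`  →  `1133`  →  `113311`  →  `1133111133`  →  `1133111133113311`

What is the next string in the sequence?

11331111331133111133111133

From term 3 onward, concatenate the last term with the second-to-last: 11·33 = 1133, 1133·11 = 113311, …
The next term joins 1133111133113311 and 1133111133.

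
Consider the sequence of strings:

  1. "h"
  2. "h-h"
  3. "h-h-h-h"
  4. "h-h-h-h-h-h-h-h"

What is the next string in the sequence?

Every step duplicates the string with '-' between the halves.
One more doubling of h-h-h-h-h-h-h-h gives the answer.

h-h-h-h-h-h-h-h-h-h-h-h-h-h-h-h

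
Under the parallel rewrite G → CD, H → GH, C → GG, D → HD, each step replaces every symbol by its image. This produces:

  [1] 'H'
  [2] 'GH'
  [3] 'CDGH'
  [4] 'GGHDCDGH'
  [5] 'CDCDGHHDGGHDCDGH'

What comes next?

Replace each of the 16 characters of CDCDGHHDGGHDCDGH in place — GG HD GG HD CD GH GH HD CD CD GH HD GG HD CD GH — and concatenate.

GGHDGGHDCDGHGHHDCDCDGHHDGGHDCDGH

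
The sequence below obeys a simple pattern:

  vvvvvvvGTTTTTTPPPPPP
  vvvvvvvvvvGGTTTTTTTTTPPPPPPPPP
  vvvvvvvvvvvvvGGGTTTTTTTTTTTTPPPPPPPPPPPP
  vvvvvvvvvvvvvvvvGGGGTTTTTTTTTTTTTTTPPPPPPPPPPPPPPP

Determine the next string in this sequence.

Each string has the form v^{3n+1} G^{n-1} T^{3n} P^{3n}, where the shown terms are n = 2, 3, 4, 5.
At n = 6 the blocks have lengths 19, 5, 18, 18.

vvvvvvvvvvvvvvvvvvvGGGGGTTTTTTTTTTTTTTTTTTPPPPPPPPPPPPPPPPPP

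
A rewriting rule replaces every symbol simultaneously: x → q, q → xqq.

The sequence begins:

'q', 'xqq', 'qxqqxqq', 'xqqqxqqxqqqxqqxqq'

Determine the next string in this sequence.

Replace each of the 17 characters of xqqqxqqxqqqxqqxqq in place — q xqq xqq xqq q xqq xqq q xqq xqq xqq q xqq xqq q xqq xqq — and concatenate.

qxqqxqqxqqqxqqxqqqxqqxqqxqqqxqqxqqqxqqxqq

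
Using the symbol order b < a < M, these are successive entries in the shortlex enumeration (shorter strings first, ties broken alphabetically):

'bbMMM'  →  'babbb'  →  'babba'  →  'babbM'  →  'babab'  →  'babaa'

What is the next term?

babaM

Find the rightmost character of babaa below M, bump it to the next letter, and reset everything to its right to b.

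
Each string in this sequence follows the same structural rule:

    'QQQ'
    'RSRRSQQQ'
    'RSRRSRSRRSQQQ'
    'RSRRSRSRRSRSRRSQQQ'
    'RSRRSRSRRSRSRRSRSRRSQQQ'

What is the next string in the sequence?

Every step adds RSRRS at the front: s(k+1) = RSRRS·s(k).
Applying this once more to RSRRSRSRRSRSRRSRSRRSQQQ:

RSRRSRSRRSRSRRSRSRRSRSRRSQQQ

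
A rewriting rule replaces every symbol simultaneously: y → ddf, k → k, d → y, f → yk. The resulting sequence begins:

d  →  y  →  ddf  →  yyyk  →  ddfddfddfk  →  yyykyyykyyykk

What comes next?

ddfddfddfkddfddfddfkddfddfddfkk

φ(yyykyyykyyykk) expands symbol-by-symbol to ddf ddf ddf k ddf ddf ddf k ddf ddf ddf k k; joining the 13 pieces gives the next term.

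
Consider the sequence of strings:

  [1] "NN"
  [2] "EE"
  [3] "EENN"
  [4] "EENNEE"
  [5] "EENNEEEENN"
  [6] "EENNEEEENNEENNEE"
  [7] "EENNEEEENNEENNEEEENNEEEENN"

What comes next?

EENNEEEENNEENNEEEENNEEEENNEENNEEEENNEENNEE

From term 3 onward, concatenate the last term with the second-to-last: EE·NN = EENN, EENN·EE = EENNEE, …
Continuing: EENNEEEENNEENNEEEENNEEEENN · EENNEEEENNEENNEE gives term 8.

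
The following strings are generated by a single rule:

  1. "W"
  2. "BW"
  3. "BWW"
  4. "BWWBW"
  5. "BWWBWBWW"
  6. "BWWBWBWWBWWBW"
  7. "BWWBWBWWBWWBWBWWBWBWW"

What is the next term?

BWWBWBWWBWWBWBWWBWBWWBWWBWBWWBWWBW

Each term (from the third on) is the previous term followed by the one before it: term 3 = BW·W = BWW.
Continuing: BWWBWBWWBWWBWBWWBWBWW · BWWBWBWWBWWBW gives term 8.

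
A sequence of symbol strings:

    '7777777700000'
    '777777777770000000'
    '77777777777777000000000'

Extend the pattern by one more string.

Each string has the form 7^{3n-1} 0^{2n-1}, where the shown terms are n = 3, 4, 5.
For the next term, n = 6, so the run lengths are 17, 11.

7777777777777777700000000000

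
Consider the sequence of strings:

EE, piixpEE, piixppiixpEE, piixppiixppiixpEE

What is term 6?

piixppiixppiixppiixppiixpEE

The strings grow by a fixed prefix piixp each time.
From piixppiixppiixpEE, 2 further steps: piixppiixppiixpEE → piixppiixppiixppiixpEE → (answer).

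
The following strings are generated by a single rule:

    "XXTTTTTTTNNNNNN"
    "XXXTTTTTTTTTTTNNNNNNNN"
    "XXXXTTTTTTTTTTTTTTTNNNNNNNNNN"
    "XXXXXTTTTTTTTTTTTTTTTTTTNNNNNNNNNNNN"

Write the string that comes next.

XXXXXXTTTTTTTTTTTTTTTTTTTTTTTNNNNNNNNNNNNNN

Each string has the form X^{n} T^{4n-1} N^{2n+2}, where the shown terms are n = 2, 3, 4, 5.
For the next term, n = 6, so the run lengths are 6, 23, 14.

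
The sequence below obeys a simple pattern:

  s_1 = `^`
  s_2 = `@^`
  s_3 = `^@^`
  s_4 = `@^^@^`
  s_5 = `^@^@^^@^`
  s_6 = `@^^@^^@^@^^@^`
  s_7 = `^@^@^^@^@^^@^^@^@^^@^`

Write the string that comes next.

Each term (from the third on) is the two preceding terms concatenated in order: term 3 = ^·@^ = ^@^.
The next term joins @^^@^^@^@^^@^ and ^@^@^^@^@^^@^^@^@^^@^.

@^^@^^@^@^^@^^@^@^^@^@^^@^^@^@^^@^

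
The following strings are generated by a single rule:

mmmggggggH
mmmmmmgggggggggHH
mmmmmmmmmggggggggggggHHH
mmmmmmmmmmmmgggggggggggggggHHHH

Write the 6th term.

mmmmmmmmmmmmmmmmmmgggggggggggggggggggggHHHHHH

The n-th term is 3n m's then 3n+3 g's then n H's (n = 1, 2, …).
At n = 6 the blocks have lengths 18, 21, 6.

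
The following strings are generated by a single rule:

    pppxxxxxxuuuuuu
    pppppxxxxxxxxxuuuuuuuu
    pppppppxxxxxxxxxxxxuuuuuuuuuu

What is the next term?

Term n consists of 2n-1 p's, followed by 3n x's, followed by 2n+2 u's, where the shown terms are n = 2, 3, 4.
Setting n = 5 gives 9, 15, 12 characters in each block.

pppppppppxxxxxxxxxxxxxxxuuuuuuuuuuuu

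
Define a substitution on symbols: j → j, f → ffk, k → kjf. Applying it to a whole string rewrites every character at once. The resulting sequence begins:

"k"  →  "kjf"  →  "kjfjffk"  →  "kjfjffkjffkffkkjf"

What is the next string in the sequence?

kjfjffkjffkffkkjfjffkffkkjfffkffkkjfkjfjffk

φ(kjfjffkjffkffkkjf) expands symbol-by-symbol to kjf j ffk j ffk ffk kjf j ffk ffk kjf ffk ffk kjf kjf j ffk; joining the 17 pieces gives the next term.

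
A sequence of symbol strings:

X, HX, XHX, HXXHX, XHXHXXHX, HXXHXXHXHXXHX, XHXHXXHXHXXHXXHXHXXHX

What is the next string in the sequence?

HXXHXXHXHXXHXXHXHXXHXHXXHXXHXHXXHX

From term 3 onward, concatenate the second-to-last term with the last: X·HX = XHX, HX·XHX = HXXHX, …
Continuing: HXXHXXHXHXXHX · XHXHXXHXHXXHXXHXHXXHX gives term 8.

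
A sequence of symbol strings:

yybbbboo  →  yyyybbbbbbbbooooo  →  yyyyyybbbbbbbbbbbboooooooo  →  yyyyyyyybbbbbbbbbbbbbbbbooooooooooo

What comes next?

yyyyyyyyyybbbbbbbbbbbbbbbbbbbboooooooooooooo

The n-th term is 2n y's then 4n b's then 3n-1 o's (n = 1, 2, …).
Setting n = 5 gives 10, 20, 14 characters in each block.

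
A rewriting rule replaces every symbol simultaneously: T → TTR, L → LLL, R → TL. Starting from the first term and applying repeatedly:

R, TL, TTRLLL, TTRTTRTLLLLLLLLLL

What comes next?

Applying the rule to each of the 17 symbols of TTRTTRTLLLLLLLLLL gives the pieces TTR TTR TL TTR TTR TL TTR LLL LLL LLL LLL LLL LLL LLL LLL LLL LLL, which concatenate to the answer.

TTRTTRTLTTRTTRTLTTRLLLLLLLLLLLLLLLLLLLLLLLLLLLLLL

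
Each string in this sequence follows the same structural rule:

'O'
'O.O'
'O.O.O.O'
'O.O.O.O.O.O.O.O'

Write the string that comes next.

Every step duplicates the string with '.' between the halves.
So the next term is two copies of O.O.O.O.O.O.O.O with '.' between the halves.

O.O.O.O.O.O.O.O.O.O.O.O.O.O.O.O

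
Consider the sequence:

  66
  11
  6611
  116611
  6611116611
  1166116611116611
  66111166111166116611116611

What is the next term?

Each term (from the third on) is the two preceding terms concatenated in order: term 3 = 66·11 = 6611.
So term 8 is 1166116611116611·66111166111166116611116611.

116611661111661166111166111166116611116611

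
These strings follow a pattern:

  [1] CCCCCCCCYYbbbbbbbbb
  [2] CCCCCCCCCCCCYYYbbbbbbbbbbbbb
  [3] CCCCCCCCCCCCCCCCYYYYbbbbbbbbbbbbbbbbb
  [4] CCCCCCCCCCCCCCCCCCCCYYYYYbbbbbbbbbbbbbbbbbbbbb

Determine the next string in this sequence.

CCCCCCCCCCCCCCCCCCCCCCCCYYYYYYbbbbbbbbbbbbbbbbbbbbbbbbb

Term n consists of 4n C's, followed by n Y's, followed by 4n+1 b's, where the shown terms are n = 2, 3, 4, 5.
Setting n = 6 gives 24, 6, 25 characters in each block.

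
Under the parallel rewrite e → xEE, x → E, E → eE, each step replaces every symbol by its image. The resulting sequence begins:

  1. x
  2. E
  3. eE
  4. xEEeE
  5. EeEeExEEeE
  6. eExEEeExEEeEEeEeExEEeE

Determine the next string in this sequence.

Rewriting the 22 symbols of eExEEeExEEeEEeEeExEEeE one by one yields xEE eE E eE eE xEE eE E eE eE xEE eE eE xEE eE xEE eE E eE eE xEE eE; concatenated:

xEEeEEeEeExEEeEEeEeExEEeEeExEEeExEEeEEeEeExEEeE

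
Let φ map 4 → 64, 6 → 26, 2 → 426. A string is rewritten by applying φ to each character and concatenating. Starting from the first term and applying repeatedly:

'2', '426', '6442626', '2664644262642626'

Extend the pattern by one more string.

4262626642664644262642626644262642626

Replace each of the 16 characters of 2664644262642626 in place — 426 26 26 64 26 64 64 426 26 426 26 64 426 26 426 26 — and concatenate.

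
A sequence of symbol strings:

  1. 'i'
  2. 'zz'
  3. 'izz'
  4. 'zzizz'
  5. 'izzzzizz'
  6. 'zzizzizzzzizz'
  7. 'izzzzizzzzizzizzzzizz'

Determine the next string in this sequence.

From term 3 onward, concatenate the second-to-last term with the last: i·zz = izz, zz·izz = zzizz, …
Continuing: zzizzizzzzizz · izzzzizzzzizzizzzzizz gives term 8.

zzizzizzzzizzizzzzizzzzizzizzzzizz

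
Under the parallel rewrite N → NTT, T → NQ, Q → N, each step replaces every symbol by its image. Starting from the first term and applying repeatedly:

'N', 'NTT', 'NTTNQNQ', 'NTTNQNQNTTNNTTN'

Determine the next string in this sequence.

Rewriting the 15 symbols of NTTNQNQNTTNNTTN one by one yields NTT NQ NQ NTT N NTT N NTT NQ NQ NTT NTT NQ NQ NTT; concatenated:

NTTNQNQNTTNNTTNNTTNQNQNTTNTTNQNQNTT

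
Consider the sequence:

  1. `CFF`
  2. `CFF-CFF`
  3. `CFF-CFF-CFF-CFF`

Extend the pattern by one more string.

Each string is two copies of the previous one joined by '-'.
Doubling CFF-CFF-CFF-CFF with '-' between the halves:

CFF-CFF-CFF-CFF-CFF-CFF-CFF-CFF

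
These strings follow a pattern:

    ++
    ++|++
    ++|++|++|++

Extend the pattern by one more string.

++|++|++|++|++|++|++|++

s(k+1) = s(k)·|·s(k) — each term doubles the last with '|' between the halves.
So the next term is two copies of ++|++|++|++ with '|' between the halves.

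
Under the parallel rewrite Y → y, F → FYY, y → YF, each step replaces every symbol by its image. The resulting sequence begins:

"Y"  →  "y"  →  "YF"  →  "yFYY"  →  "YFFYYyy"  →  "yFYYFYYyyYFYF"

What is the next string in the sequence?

YFFYYyyFYYyyYFYFyFYYyFYY

Replace each of the 13 characters of yFYYFYYyyYFYF in place — YF FYY y y FYY y y YF YF y FYY y FYY — and concatenate.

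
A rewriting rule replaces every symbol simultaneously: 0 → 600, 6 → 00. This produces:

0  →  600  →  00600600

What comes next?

6006000060060000600600

Rewriting each symbol of 00600600: 0→600, 0→600, 6→00, 0→600, 0→600, 6→00, 0→600, 0→600, which concatenates to 600 600 00 600 600 00 600 600.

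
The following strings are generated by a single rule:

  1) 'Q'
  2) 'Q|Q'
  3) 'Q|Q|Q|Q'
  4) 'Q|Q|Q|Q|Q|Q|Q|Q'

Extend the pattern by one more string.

Q|Q|Q|Q|Q|Q|Q|Q|Q|Q|Q|Q|Q|Q|Q|Q

s(k+1) = s(k)·|·s(k) — each term doubles the last with '|' between the halves.
So the next term is two copies of Q|Q|Q|Q|Q|Q|Q|Q with '|' between the halves.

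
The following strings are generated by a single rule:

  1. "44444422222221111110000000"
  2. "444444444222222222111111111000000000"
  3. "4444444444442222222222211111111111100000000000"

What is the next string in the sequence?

Each string has the form 4^{3n} 2^{2n+3} 1^{3n} 0^{2n+3}, where the shown terms are n = 2, 3, 4.
For the next term, n = 5, so the run lengths are 15, 13, 15, 13.

44444444444444422222222222221111111111111110000000000000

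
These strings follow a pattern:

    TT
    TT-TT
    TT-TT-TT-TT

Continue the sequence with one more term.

Each string is two copies of the previous one joined by '-'.
Doubling TT-TT-TT-TT with '-' between the halves:

TT-TT-TT-TT-TT-TT-TT-TT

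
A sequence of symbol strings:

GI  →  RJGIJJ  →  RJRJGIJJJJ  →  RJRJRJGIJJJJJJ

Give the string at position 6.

s(k+1) = RJ·s(k)·JJ, so each term gains RJ as a prefix and JJ as a suffix.
From RJRJRJGIJJJJJJ, 2 further steps: RJRJRJGIJJJJJJ → RJRJRJRJGIJJJJJJJJ → (answer).

RJRJRJRJRJGIJJJJJJJJJJ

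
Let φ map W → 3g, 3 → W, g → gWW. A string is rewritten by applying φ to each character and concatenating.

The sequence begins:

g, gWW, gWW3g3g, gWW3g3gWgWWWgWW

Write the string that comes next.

Replace each of the 15 characters of gWW3g3gWgWWWgWW in place — gWW 3g 3g W gWW W gWW 3g gWW 3g 3g 3g gWW 3g 3g — and concatenate.

gWW3g3gWgWWWgWW3ggWW3g3g3ggWW3g3g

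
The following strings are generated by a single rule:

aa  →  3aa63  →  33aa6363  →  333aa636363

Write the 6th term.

s(k+1) = 3·s(k)·63, so each term gains 3 as a prefix and 63 as a suffix.
From 333aa636363, 2 further steps: 333aa636363 → 3333aa63636363 → (answer).

33333aa6363636363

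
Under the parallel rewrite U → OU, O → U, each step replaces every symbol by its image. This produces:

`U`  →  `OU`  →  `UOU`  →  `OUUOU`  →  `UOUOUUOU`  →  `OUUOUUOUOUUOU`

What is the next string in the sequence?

UOUOUUOUOUUOUUOUOUUOU

φ(OUUOUUOUOUUOU) expands symbol-by-symbol to U OU OU U OU OU U OU U OU OU U OU; joining the 13 pieces gives the next term.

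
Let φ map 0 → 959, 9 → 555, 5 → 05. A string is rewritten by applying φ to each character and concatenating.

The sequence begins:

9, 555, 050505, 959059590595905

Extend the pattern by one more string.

Applying the rule to each of the 15 symbols of 959059590595905 gives the pieces 555 05 555 959 05 555 05 555 959 05 555 05 555 959 05, which concatenate to the answer.

555055559590555505555959055550555595905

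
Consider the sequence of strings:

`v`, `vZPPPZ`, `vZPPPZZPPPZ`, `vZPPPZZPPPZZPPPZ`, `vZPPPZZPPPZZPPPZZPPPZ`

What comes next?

vZPPPZZPPPZZPPPZZPPPZZPPPZ

The strings grow by a fixed suffix ZPPPZ each time.
So the next term is vZPPPZZPPPZZPPPZZPPPZ·ZPPPZ.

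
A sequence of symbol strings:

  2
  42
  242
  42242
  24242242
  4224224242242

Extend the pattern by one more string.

242422424224224242242

Each term (from the third on) is the two preceding terms concatenated in order: term 3 = 2·42 = 242.
So term 7 is 24242242·4224224242242.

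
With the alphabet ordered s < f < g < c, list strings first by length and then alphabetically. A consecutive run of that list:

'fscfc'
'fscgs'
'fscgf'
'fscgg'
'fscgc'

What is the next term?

fsccs

Find the rightmost character of fscgc below c, bump it to the next letter, and reset everything to its right to s.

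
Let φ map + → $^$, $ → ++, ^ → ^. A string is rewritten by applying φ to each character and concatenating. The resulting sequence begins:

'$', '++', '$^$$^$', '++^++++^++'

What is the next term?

$^$$^$^$^$$^$$^$$^$^$^$$^$

Expanding ++^++++^++: +→$^$, +→$^$, ^→^, +→$^$, +→$^$, +→$^$, +→$^$, ^→^, +→$^$, +→$^$. Concatenated: $^$ $^$ ^ $^$ $^$ $^$ $^$ ^ $^$ $^$.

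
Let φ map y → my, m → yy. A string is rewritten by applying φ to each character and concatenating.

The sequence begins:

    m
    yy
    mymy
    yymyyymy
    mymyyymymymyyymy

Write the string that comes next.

Applying the rule to each of the 16 symbols of mymyyymymymyyymy gives the pieces yy my yy my my my yy my yy my yy my my my yy my, which concatenate to the answer.

yymyyymymymyyymyyymyyymymymyyymy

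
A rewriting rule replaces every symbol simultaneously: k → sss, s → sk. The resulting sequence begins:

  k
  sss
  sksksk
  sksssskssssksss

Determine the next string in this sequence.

Applying the rule to each of the 15 symbols of sksssskssssksss gives the pieces sk sss sk sk sk sk sss sk sk sk sk sss sk sk sk, which concatenate to the answer.

skssssksksksksssskskskskssssksksk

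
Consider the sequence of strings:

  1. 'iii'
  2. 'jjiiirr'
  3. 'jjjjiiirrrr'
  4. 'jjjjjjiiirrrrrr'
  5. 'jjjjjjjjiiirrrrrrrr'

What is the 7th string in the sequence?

Each term wraps the previous one in jj on the left and rr on the right.
From jjjjjjjjiiirrrrrrrr, 2 further steps: jjjjjjjjiiirrrrrrrr → jjjjjjjjjjiiirrrrrrrrrr → (answer).

jjjjjjjjjjjjiiirrrrrrrrrrrr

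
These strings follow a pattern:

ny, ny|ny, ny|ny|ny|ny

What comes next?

ny|ny|ny|ny|ny|ny|ny|ny

Each string is two copies of the previous one joined by '|'.
One more doubling of ny|ny|ny|ny gives the answer.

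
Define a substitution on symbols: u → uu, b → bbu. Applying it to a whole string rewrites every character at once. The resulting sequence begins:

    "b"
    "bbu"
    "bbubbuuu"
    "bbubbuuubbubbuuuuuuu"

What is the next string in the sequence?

Rewriting the 20 symbols of bbubbuuubbubbuuuuuuu one by one yields bbu bbu uu bbu bbu uu uu uu bbu bbu uu bbu bbu uu uu uu uu uu uu uu; concatenated:

bbubbuuubbubbuuuuuuubbubbuuubbubbuuuuuuuuuuuuuuu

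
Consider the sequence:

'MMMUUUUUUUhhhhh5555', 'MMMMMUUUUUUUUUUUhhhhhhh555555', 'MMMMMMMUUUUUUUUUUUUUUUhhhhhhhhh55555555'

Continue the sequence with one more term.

MMMMMMMMMUUUUUUUUUUUUUUUUUUUhhhhhhhhhhh5555555555

The n-th term is 2n+1 M's then 4n+3 U's then 2n+3 h's then 2n+2 5's (n = 1, 2, …).
For the next term, n = 4, so the run lengths are 9, 19, 11, 10.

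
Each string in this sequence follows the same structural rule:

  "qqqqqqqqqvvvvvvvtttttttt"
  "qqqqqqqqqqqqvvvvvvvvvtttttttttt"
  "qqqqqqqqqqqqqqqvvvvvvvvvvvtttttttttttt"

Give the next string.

qqqqqqqqqqqqqqqqqqvvvvvvvvvvvvvtttttttttttttt

Reading off run lengths: q runs 9, 12, 15; v runs 7, 9, 11; t runs 8, 10, 12 — each is linear in n, where the shown terms are n = 3, 4, 5.
For the next term, n = 6, so the run lengths are 18, 13, 14.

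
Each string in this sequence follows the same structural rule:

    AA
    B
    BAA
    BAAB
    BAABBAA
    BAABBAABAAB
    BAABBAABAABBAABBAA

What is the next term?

BAABBAABAABBAABBAABAABBAABAAB

Each term (from the third on) is the previous term followed by the one before it: term 3 = B·AA = BAA.
So term 8 is BAABBAABAABBAABBAA·BAABBAABAAB.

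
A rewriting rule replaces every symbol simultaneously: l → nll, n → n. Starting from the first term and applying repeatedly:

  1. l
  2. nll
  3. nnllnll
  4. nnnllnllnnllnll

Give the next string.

Rewriting the 15 symbols of nnnllnllnnllnll one by one yields n n n nll nll n nll nll n n nll nll n nll nll; concatenated:

nnnnllnllnnllnllnnnllnllnnllnll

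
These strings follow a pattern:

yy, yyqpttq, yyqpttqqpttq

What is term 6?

yyqpttqqpttqqpttqqpttqqpttq

Every step adds qpttq to the end: s(k+1) = s(k)·qpttq.
From yyqpttqqpttq, 3 further steps: yyqpttqqpttq → yyqpttqqpttqqpttq → yyqpttqqpttqqpttqqpttq → (answer).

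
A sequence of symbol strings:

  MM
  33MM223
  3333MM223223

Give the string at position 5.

33333333MM223223223223

s(k+1) = 33·s(k)·223, so each term gains 33 as a prefix and 223 as a suffix.
From 3333MM223223, 2 further steps: 3333MM223223 → 333333MM223223223 → (answer).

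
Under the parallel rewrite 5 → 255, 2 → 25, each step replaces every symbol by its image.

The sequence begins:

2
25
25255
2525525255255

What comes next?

Rewriting the 13 symbols of 2525525255255 one by one yields 25 255 25 255 255 25 255 25 255 255 25 255 255; concatenated:

2525525255255252552525525525255255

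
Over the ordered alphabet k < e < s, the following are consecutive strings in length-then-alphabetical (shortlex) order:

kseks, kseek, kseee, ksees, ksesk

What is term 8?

Advancing 3 positions from ksesk through ksesk → ksese → ksess reaches term 8.

ksskk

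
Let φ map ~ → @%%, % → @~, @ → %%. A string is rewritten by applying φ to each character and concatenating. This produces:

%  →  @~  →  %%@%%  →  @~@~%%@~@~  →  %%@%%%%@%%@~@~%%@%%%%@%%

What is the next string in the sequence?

@~@~%%@~@~@~@~%%@~@~%%@%%%%@%%@~@~%%@~@~@~@~%%@~@~

Replace each of the 24 characters of %%@%%%%@%%@~@~%%@%%%%@%% in place — @~ @~ %% @~ @~ @~ @~ %% @~ @~ %% @%% %% @%% @~ @~ %% @~ @~ @~ @~ %% @~ @~ — and concatenate.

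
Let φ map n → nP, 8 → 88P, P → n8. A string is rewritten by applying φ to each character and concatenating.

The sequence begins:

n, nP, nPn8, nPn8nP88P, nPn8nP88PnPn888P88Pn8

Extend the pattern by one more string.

nPn8nP88PnPn888P88Pn8nPn8nP88P88P88Pn888P88Pn8nP88P

Replace each of the 21 characters of nPn8nP88PnPn888P88Pn8 in place — nP n8 nP 88P nP n8 88P 88P n8 nP n8 nP 88P 88P 88P n8 88P 88P n8 nP 88P — and concatenate.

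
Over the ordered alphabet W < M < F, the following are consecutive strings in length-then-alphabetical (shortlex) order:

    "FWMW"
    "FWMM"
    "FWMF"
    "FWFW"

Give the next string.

The successor of FWFW increments the rightmost position that isn't already F and resets every position after it to W.

FWFM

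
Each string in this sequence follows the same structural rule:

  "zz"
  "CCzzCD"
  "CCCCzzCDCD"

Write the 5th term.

Each term wraps the previous one in CC on the left and CD on the right.
From CCCCzzCDCD, 2 further steps: CCCCzzCDCD → CCCCCCzzCDCDCD → (answer).

CCCCCCCCzzCDCDCDCD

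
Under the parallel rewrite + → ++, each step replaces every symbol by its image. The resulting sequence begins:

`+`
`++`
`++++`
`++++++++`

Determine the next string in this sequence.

Rewriting each symbol of ++++++++: +→++, +→++, +→++, +→++, +→++, +→++, +→++, +→++, which concatenates to ++ ++ ++ ++ ++ ++ ++ ++.

++++++++++++++++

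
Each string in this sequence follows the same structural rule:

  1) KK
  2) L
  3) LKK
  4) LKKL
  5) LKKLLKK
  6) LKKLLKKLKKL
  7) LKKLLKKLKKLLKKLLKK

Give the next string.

From term 3 onward, concatenate the last term with the second-to-last: L·KK = LKK, LKK·L = LKKL, …
So term 8 is LKKLLKKLKKLLKKLLKK·LKKLLKKLKKL.

LKKLLKKLKKLLKKLLKKLKKLLKKLKKL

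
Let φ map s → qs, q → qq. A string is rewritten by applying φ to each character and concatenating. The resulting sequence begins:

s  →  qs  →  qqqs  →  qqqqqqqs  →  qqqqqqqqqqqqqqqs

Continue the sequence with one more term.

qqqqqqqqqqqqqqqqqqqqqqqqqqqqqqqs

Replace each of the 16 characters of qqqqqqqqqqqqqqqs in place — qq qq qq qq qq qq qq qq qq qq qq qq qq qq qq qs — and concatenate.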